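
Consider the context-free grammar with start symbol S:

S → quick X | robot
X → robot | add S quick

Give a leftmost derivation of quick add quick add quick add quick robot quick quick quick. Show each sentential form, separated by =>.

S => quick X   [S → quick X]
quick X => quick add S quick   [X → add S quick]
quick add S quick => quick add quick X quick   [S → quick X]
quick add quick X quick => quick add quick add S quick quick   [X → add S quick]
quick add quick add S quick quick => quick add quick add quick X quick quick   [S → quick X]
quick add quick add quick X quick quick => quick add quick add quick add S quick quick quick   [X → add S quick]
quick add quick add quick add S quick quick quick => quick add quick add quick add quick X quick quick quick   [S → quick X]
quick add quick add quick add quick X quick quick quick => quick add quick add quick add quick robot quick quick quick   [X → robot]

S => quick X => quick add S quick => quick add quick X quick => quick add quick add S quick quick => quick add quick add quick X quick quick => quick add quick add quick add S quick quick quick => quick add quick add quick add quick X quick quick quick => quick add quick add quick add quick robot quick quick quick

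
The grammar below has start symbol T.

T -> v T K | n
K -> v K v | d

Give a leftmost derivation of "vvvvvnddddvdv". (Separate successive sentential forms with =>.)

T => vTK   [T -> v T K]
vTK => vvTKK   [T -> v T K]
vvTKK => vvvTKKK   [T -> v T K]
vvvTKKK => vvvvTKKKK   [T -> v T K]
vvvvTKKKK => vvvvvTKKKKK   [T -> v T K]
vvvvvTKKKKK => vvvvvnKKKKK   [T -> n]
vvvvvnKKKKK => vvvvvndKKKK   [K -> d]
vvvvvndKKKK => vvvvvnddKKK   [K -> d]
vvvvvnddKKK => vvvvvndddKK   [K -> d]
vvvvvndddKK => vvvvvnddddK   [K -> d]
vvvvvnddddK => vvvvvnddddvKv   [K -> v K v]
vvvvvnddddvKv => vvvvvnddddvdv   [K -> d]

T=>vTK=>vvTKK=>vvvTKKK=>vvvvTKKKK=>vvvvvTKKKKK=>vvvvvnKKKKK=>vvvvvndKKKK=>vvvvvnddKKK=>vvvvvndddKK=>vvvvvnddddK=>vvvvvnddddvKv=>vvvvvnddddvdv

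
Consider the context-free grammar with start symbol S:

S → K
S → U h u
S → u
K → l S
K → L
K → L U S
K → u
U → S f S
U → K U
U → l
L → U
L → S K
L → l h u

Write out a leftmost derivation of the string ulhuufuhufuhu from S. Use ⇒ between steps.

S ⇒ Uhu ⇒ SfShu ⇒ UhufShu ⇒ KUhufShu ⇒ uUhufShu ⇒ uSfShufShu ⇒ uKfShufShu ⇒ uLfShufShu ⇒ uSKfShufShu ⇒ uUhuKfShufShu ⇒ ulhuKfShufShu ⇒ ulhuufShufShu ⇒ ulhuufuhufShu ⇒ ulhuufuhufuhu

S ⇒ Uhu   [S → U h u]
Uhu ⇒ SfShu   [U → S f S]
SfShu ⇒ UhufShu   [S → U h u]
UhufShu ⇒ KUhufShu   [U → K U]
KUhufShu ⇒ uUhufShu   [K → u]
uUhufShu ⇒ uSfShufShu   [U → S f S]
uSfShufShu ⇒ uKfShufShu   [S → K]
uKfShufShu ⇒ uLfShufShu   [K → L]
uLfShufShu ⇒ uSKfShufShu   [L → S K]
uSKfShufShu ⇒ uUhuKfShufShu   [S → U h u]
uUhuKfShufShu ⇒ ulhuKfShufShu   [U → l]
ulhuKfShufShu ⇒ ulhuufShufShu   [K → u]
ulhuufShufShu ⇒ ulhuufuhufShu   [S → u]
ulhuufuhufShu ⇒ ulhuufuhufuhu   [S → u]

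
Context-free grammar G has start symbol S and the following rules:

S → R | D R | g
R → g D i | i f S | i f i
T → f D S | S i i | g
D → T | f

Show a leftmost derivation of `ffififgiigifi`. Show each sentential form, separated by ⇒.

S ⇒ DR ⇒ TR ⇒ fDSR ⇒ fTSR ⇒ fSiiSR ⇒ fDRiiSR ⇒ ffRiiSR ⇒ ffifSiiSR ⇒ ffifRiiSR ⇒ ffififSiiSR ⇒ ffififgiiSR ⇒ ffififgiigR ⇒ ffififgiigifi

S ⇒ DR   [S → D R]
DR ⇒ TR   [D → T]
TR ⇒ fDSR   [T → f D S]
fDSR ⇒ fTSR   [D → T]
fTSR ⇒ fSiiSR   [T → S i i]
fSiiSR ⇒ fDRiiSR   [S → D R]
fDRiiSR ⇒ ffRiiSR   [D → f]
ffRiiSR ⇒ ffifSiiSR   [R → i f S]
ffifSiiSR ⇒ ffifRiiSR   [S → R]
ffifRiiSR ⇒ ffififSiiSR   [R → i f S]
ffififSiiSR ⇒ ffififgiiSR   [S → g]
ffififgiiSR ⇒ ffififgiigR   [S → g]
ffififgiigR ⇒ ffififgiigifi   [R → i f i]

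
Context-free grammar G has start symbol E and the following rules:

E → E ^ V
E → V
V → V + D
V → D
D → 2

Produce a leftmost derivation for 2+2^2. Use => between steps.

E => E^V   [E → E ^ V]
E^V => V^V   [E → V]
V^V => V+D^V   [V → V + D]
V+D^V => D+D^V   [V → D]
D+D^V => 2+D^V   [D → 2]
2+D^V => 2+2^V   [D → 2]
2+2^V => 2+2^D   [V → D]
2+2^D => 2+2^2   [D → 2]

E=>E^V=>V^V=>V+D^V=>D+D^V=>2+D^V=>2+2^V=>2+2^D=>2+2^2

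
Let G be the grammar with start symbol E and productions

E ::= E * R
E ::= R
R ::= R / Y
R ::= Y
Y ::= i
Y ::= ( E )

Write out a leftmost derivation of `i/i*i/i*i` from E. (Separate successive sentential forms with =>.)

E=>E*R=>E*R*R=>R*R*R=>R/Y*R*R=>Y/Y*R*R=>i/Y*R*R=>i/i*R*R=>i/i*R/Y*R=>i/i*Y/Y*R=>i/i*i/Y*R=>i/i*i/i*R=>i/i*i/i*Y=>i/i*i/i*i

E => E*R   [E ::= E * R]
E*R => E*R*R   [E ::= E * R]
E*R*R => R*R*R   [E ::= R]
R*R*R => R/Y*R*R   [R ::= R / Y]
R/Y*R*R => Y/Y*R*R   [R ::= Y]
Y/Y*R*R => i/Y*R*R   [Y ::= i]
i/Y*R*R => i/i*R*R   [Y ::= i]
i/i*R*R => i/i*R/Y*R   [R ::= R / Y]
i/i*R/Y*R => i/i*Y/Y*R   [R ::= Y]
i/i*Y/Y*R => i/i*i/Y*R   [Y ::= i]
i/i*i/Y*R => i/i*i/i*R   [Y ::= i]
i/i*i/i*R => i/i*i/i*Y   [R ::= Y]
i/i*i/i*Y => i/i*i/i*i   [Y ::= i]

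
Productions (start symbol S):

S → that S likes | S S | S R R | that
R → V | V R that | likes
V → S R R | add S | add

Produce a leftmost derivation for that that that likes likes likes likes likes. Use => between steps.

S => that S likes   [S → that S likes]
that S likes => that S R R likes   [S → S R R]
that S R R likes => that S R R R R likes   [S → S R R]
that S R R R R likes => that S S R R R R likes   [S → S S]
that S S R R R R likes => that that S R R R R likes   [S → that]
that that S R R R R likes => that that that R R R R likes   [S → that]
that that that R R R R likes => that that that likes R R R likes   [R → likes]
that that that likes R R R likes => that that that likes likes R R likes   [R → likes]
that that that likes likes R R likes => that that that likes likes likes R likes   [R → likes]
that that that likes likes likes R likes => that that that likes likes likes likes likes   [R → likes]

S => that S likes => that S R R likes => that S R R R R likes => that S S R R R R likes => that that S R R R R likes => that that that R R R R likes => that that that likes R R R likes => that that that likes likes R R likes => that that that likes likes likes R likes => that that that likes likes likes likes likes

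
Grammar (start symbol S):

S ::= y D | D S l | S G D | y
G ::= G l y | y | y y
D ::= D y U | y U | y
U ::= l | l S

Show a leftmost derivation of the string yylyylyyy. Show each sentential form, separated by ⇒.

S ⇒ yD   [S ::= y D]
yD ⇒ yyU   [D ::= y U]
yyU ⇒ yylS   [U ::= l S]
yylS ⇒ yylSGD   [S ::= S G D]
yylSGD ⇒ yylyDGD   [S ::= y D]
yylyDGD ⇒ yylyyUGD   [D ::= y U]
yylyyUGD ⇒ yylyylSGD   [U ::= l S]
yylyylSGD ⇒ yylyylyGD   [S ::= y]
yylyylyGD ⇒ yylyylyyD   [G ::= y]
yylyylyyD ⇒ yylyylyyy   [D ::= y]

S⇒yD⇒yyU⇒yylS⇒yylSGD⇒yylyDGD⇒yylyyUGD⇒yylyylSGD⇒yylyylyGD⇒yylyylyyD⇒yylyylyyy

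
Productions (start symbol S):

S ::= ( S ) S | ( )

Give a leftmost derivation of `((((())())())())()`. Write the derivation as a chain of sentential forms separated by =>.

S=>(S)S=>((S)S)S=>(((S)S)S)S=>((((S)S)S)S)S=>((((())S)S)S)S=>((((())())S)S)S=>((((())())())S)S=>((((())())())())S=>((((())())())())()

S => (S)S   [S ::= ( S ) S]
(S)S => ((S)S)S   [S ::= ( S ) S]
((S)S)S => (((S)S)S)S   [S ::= ( S ) S]
(((S)S)S)S => ((((S)S)S)S)S   [S ::= ( S ) S]
((((S)S)S)S)S => ((((())S)S)S)S   [S ::= ( )]
((((())S)S)S)S => ((((())())S)S)S   [S ::= ( )]
((((())())S)S)S => ((((())())())S)S   [S ::= ( )]
((((())())())S)S => ((((())())())())S   [S ::= ( )]
((((())())())())S => ((((())())())())()   [S ::= ( )]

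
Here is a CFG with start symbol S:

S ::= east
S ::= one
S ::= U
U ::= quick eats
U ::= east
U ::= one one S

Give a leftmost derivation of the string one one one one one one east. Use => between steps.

S => U   [S ::= U]
U => one one S   [U ::= one one S]
one one S => one one U   [S ::= U]
one one U => one one one one S   [U ::= one one S]
one one one one S => one one one one U   [S ::= U]
one one one one U => one one one one one one S   [U ::= one one S]
one one one one one one S => one one one one one one east   [S ::= east]

S => U => one one S => one one U => one one one one S => one one one one U => one one one one one one S => one one one one one one east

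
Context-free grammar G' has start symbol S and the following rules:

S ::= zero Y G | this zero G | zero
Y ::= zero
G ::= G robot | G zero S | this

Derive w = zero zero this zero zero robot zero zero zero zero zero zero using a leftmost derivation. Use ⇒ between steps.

S ⇒ zero Y G ⇒ zero zero G ⇒ zero zero G zero S ⇒ zero zero G zero S zero S ⇒ zero zero G zero S zero S zero S ⇒ zero zero G robot zero S zero S zero S ⇒ zero zero G zero S robot zero S zero S zero S ⇒ zero zero this zero S robot zero S zero S zero S ⇒ zero zero this zero zero robot zero S zero S zero S ⇒ zero zero this zero zero robot zero zero zero S zero S ⇒ zero zero this zero zero robot zero zero zero zero zero S ⇒ zero zero this zero zero robot zero zero zero zero zero zero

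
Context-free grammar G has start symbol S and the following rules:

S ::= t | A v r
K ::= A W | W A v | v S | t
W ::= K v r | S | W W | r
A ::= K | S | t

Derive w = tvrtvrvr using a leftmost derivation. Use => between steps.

S => Avr => Svr => Avrvr => Kvrvr => AWvrvr => SWvrvr => AvrWvrvr => tvrWvrvr => tvrSvrvr => tvrtvrvr

S => Avr   [S ::= A v r]
Avr => Svr   [A ::= S]
Svr => Avrvr   [S ::= A v r]
Avrvr => Kvrvr   [A ::= K]
Kvrvr => AWvrvr   [K ::= A W]
AWvrvr => SWvrvr   [A ::= S]
SWvrvr => AvrWvrvr   [S ::= A v r]
AvrWvrvr => tvrWvrvr   [A ::= t]
tvrWvrvr => tvrSvrvr   [W ::= S]
tvrSvrvr => tvrtvrvr   [S ::= t]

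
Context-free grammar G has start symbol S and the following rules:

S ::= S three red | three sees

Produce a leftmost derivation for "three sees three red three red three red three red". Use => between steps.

S => S three red => S three red three red => S three red three red three red => S three red three red three red three red => three sees three red three red three red three red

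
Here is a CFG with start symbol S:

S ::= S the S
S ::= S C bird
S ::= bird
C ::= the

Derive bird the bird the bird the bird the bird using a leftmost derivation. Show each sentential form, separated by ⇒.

S ⇒ S the S ⇒ S C bird the S ⇒ S C bird C bird the S ⇒ S C bird C bird C bird the S ⇒ bird C bird C bird C bird the S ⇒ bird the bird C bird C bird the S ⇒ bird the bird the bird C bird the S ⇒ bird the bird the bird the bird the S ⇒ bird the bird the bird the bird the bird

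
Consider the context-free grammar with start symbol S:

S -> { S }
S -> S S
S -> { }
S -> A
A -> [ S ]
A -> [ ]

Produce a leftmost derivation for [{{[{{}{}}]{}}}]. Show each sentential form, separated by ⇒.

S ⇒ A ⇒ [S] ⇒ [{S}] ⇒ [{{S}}] ⇒ [{{SS}}] ⇒ [{{AS}}] ⇒ [{{[S]S}}] ⇒ [{{[{S}]S}}] ⇒ [{{[{SS}]S}}] ⇒ [{{[{{}S}]S}}] ⇒ [{{[{{}{}}]S}}] ⇒ [{{[{{}{}}]{}}}]

S ⇒ A   [S -> A]
A ⇒ [S]   [A -> [ S ]]
[S] ⇒ [{S}]   [S -> { S }]
[{S}] ⇒ [{{S}}]   [S -> { S }]
[{{S}}] ⇒ [{{SS}}]   [S -> S S]
[{{SS}}] ⇒ [{{AS}}]   [S -> A]
[{{AS}}] ⇒ [{{[S]S}}]   [A -> [ S ]]
[{{[S]S}}] ⇒ [{{[{S}]S}}]   [S -> { S }]
[{{[{S}]S}}] ⇒ [{{[{SS}]S}}]   [S -> S S]
[{{[{SS}]S}}] ⇒ [{{[{{}S}]S}}]   [S -> { }]
[{{[{{}S}]S}}] ⇒ [{{[{{}{}}]S}}]   [S -> { }]
[{{[{{}{}}]S}}] ⇒ [{{[{{}{}}]{}}}]   [S -> { }]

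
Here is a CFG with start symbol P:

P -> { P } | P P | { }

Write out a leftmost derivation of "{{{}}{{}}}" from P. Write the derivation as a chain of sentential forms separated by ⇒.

P ⇒ {P} ⇒ {PP} ⇒ {{P}P} ⇒ {{{}}P} ⇒ {{{}}{P}} ⇒ {{{}}{{}}}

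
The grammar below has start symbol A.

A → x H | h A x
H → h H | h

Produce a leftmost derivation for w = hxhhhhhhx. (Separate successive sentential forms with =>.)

A => hAx => hxHx => hxhHx => hxhhHx => hxhhhHx => hxhhhhHx => hxhhhhhHx => hxhhhhhhx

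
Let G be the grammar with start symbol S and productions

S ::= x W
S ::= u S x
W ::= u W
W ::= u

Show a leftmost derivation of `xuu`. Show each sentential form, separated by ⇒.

S ⇒ xW   [S ::= x W]
xW ⇒ xuW   [W ::= u W]
xuW ⇒ xuu   [W ::= u]

S⇒xW⇒xuW⇒xuu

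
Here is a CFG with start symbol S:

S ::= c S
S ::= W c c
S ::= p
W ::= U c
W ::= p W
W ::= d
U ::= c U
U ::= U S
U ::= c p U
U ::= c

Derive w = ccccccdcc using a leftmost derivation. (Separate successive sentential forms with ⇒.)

S⇒cS⇒ccS⇒cccS⇒ccccS⇒cccccS⇒ccccccS⇒ccccccWcc⇒ccccccdcc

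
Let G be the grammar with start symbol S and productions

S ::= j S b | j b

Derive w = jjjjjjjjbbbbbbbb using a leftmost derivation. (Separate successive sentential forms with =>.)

S=>jSb=>jjSbb=>jjjSbbb=>jjjjSbbbb=>jjjjjSbbbbb=>jjjjjjSbbbbbb=>jjjjjjjSbbbbbbb=>jjjjjjjjbbbbbbbb

S => jSb   [S ::= j S b]
jSb => jjSbb   [S ::= j S b]
jjSbb => jjjSbbb   [S ::= j S b]
jjjSbbb => jjjjSbbbb   [S ::= j S b]
jjjjSbbbb => jjjjjSbbbbb   [S ::= j S b]
jjjjjSbbbbb => jjjjjjSbbbbbb   [S ::= j S b]
jjjjjjSbbbbbb => jjjjjjjSbbbbbbb   [S ::= j S b]
jjjjjjjSbbbbbbb => jjjjjjjjbbbbbbbb   [S ::= j b]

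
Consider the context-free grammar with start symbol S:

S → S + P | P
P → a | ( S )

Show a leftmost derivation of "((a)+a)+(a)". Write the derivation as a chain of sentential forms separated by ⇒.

S⇒S+P⇒P+P⇒(S)+P⇒(S+P)+P⇒(P+P)+P⇒((S)+P)+P⇒((P)+P)+P⇒((a)+P)+P⇒((a)+a)+P⇒((a)+a)+(S)⇒((a)+a)+(P)⇒((a)+a)+(a)

S ⇒ S+P   [S → S + P]
S+P ⇒ P+P   [S → P]
P+P ⇒ (S)+P   [P → ( S )]
(S)+P ⇒ (S+P)+P   [S → S + P]
(S+P)+P ⇒ (P+P)+P   [S → P]
(P+P)+P ⇒ ((S)+P)+P   [P → ( S )]
((S)+P)+P ⇒ ((P)+P)+P   [S → P]
((P)+P)+P ⇒ ((a)+P)+P   [P → a]
((a)+P)+P ⇒ ((a)+a)+P   [P → a]
((a)+a)+P ⇒ ((a)+a)+(S)   [P → ( S )]
((a)+a)+(S) ⇒ ((a)+a)+(P)   [S → P]
((a)+a)+(P) ⇒ ((a)+a)+(a)   [P → a]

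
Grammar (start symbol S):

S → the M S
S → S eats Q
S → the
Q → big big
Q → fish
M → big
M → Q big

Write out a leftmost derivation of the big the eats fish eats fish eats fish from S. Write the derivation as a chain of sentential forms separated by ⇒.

S ⇒ S eats Q ⇒ S eats Q eats Q ⇒ S eats Q eats Q eats Q ⇒ the M S eats Q eats Q eats Q ⇒ the big S eats Q eats Q eats Q ⇒ the big the eats Q eats Q eats Q ⇒ the big the eats fish eats Q eats Q ⇒ the big the eats fish eats fish eats Q ⇒ the big the eats fish eats fish eats fish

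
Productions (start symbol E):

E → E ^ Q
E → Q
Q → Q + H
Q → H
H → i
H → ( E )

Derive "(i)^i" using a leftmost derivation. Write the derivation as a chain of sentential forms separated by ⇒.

E ⇒ E^Q   [E → E ^ Q]
E^Q ⇒ Q^Q   [E → Q]
Q^Q ⇒ H^Q   [Q → H]
H^Q ⇒ (E)^Q   [H → ( E )]
(E)^Q ⇒ (Q)^Q   [E → Q]
(Q)^Q ⇒ (H)^Q   [Q → H]
(H)^Q ⇒ (i)^Q   [H → i]
(i)^Q ⇒ (i)^H   [Q → H]
(i)^H ⇒ (i)^i   [H → i]

E ⇒ E^Q ⇒ Q^Q ⇒ H^Q ⇒ (E)^Q ⇒ (Q)^Q ⇒ (H)^Q ⇒ (i)^Q ⇒ (i)^H ⇒ (i)^i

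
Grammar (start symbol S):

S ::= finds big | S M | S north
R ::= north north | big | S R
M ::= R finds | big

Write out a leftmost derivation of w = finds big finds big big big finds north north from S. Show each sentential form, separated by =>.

S => S north => S north north => S M north north => finds big M north north => finds big R finds north north => finds big S R finds north north => finds big S M R finds north north => finds big finds big M R finds north north => finds big finds big big R finds north north => finds big finds big big big finds north north

S => S north   [S ::= S north]
S north => S north north   [S ::= S north]
S north north => S M north north   [S ::= S M]
S M north north => finds big M north north   [S ::= finds big]
finds big M north north => finds big R finds north north   [M ::= R finds]
finds big R finds north north => finds big S R finds north north   [R ::= S R]
finds big S R finds north north => finds big S M R finds north north   [S ::= S M]
finds big S M R finds north north => finds big finds big M R finds north north   [S ::= finds big]
finds big finds big M R finds north north => finds big finds big big R finds north north   [M ::= big]
finds big finds big big R finds north north => finds big finds big big big finds north north   [R ::= big]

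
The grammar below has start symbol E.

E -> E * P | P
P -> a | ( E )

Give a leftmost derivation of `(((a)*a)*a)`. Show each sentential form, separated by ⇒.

E ⇒ P ⇒ (E) ⇒ (E*P) ⇒ (P*P) ⇒ ((E)*P) ⇒ ((E*P)*P) ⇒ ((P*P)*P) ⇒ (((E)*P)*P) ⇒ (((P)*P)*P) ⇒ (((a)*P)*P) ⇒ (((a)*a)*P) ⇒ (((a)*a)*a)

E ⇒ P   [E -> P]
P ⇒ (E)   [P -> ( E )]
(E) ⇒ (E*P)   [E -> E * P]
(E*P) ⇒ (P*P)   [E -> P]
(P*P) ⇒ ((E)*P)   [P -> ( E )]
((E)*P) ⇒ ((E*P)*P)   [E -> E * P]
((E*P)*P) ⇒ ((P*P)*P)   [E -> P]
((P*P)*P) ⇒ (((E)*P)*P)   [P -> ( E )]
(((E)*P)*P) ⇒ (((P)*P)*P)   [E -> P]
(((P)*P)*P) ⇒ (((a)*P)*P)   [P -> a]
(((a)*P)*P) ⇒ (((a)*a)*P)   [P -> a]
(((a)*a)*P) ⇒ (((a)*a)*a)   [P -> a]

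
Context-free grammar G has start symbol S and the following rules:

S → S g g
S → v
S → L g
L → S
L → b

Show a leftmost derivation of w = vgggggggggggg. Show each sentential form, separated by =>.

S => Sgg   [S → S g g]
Sgg => Sgggg   [S → S g g]
Sgggg => Sgggggg   [S → S g g]
Sgggggg => Lggggggg   [S → L g]
Lggggggg => Sggggggg   [L → S]
Sggggggg => Sggggggggg   [S → S g g]
Sggggggggg => Lgggggggggg   [S → L g]
Lgggggggggg => Sgggggggggg   [L → S]
Sgggggggggg => Sgggggggggggg   [S → S g g]
Sgggggggggggg => vgggggggggggg   [S → v]

S=>Sgg=>Sgggg=>Sgggggg=>Lggggggg=>Sggggggg=>Sggggggggg=>Lgggggggggg=>Sgggggggggg=>Sgggggggggggg=>vgggggggggggg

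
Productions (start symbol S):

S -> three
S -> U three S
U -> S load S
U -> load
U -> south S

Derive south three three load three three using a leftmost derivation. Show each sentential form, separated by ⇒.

S ⇒ U three S ⇒ south S three S ⇒ south three three S ⇒ south three three U three S ⇒ south three three load three S ⇒ south three three load three three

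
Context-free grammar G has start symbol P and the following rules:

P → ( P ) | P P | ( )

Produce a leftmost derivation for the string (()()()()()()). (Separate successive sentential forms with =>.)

P=>(P)=>(PP)=>(PPP)=>(PPPP)=>(PPPPP)=>(PPPPPP)=>(()PPPPP)=>(()()PPPP)=>(()()()PPP)=>(()()()()PP)=>(()()()()()P)=>(()()()()()())

P => (P)   [P → ( P )]
(P) => (PP)   [P → P P]
(PP) => (PPP)   [P → P P]
(PPP) => (PPPP)   [P → P P]
(PPPP) => (PPPPP)   [P → P P]
(PPPPP) => (PPPPPP)   [P → P P]
(PPPPPP) => (()PPPPP)   [P → ( )]
(()PPPPP) => (()()PPPP)   [P → ( )]
(()()PPPP) => (()()()PPP)   [P → ( )]
(()()()PPP) => (()()()()PP)   [P → ( )]
(()()()()PP) => (()()()()()P)   [P → ( )]
(()()()()()P) => (()()()()()())   [P → ( )]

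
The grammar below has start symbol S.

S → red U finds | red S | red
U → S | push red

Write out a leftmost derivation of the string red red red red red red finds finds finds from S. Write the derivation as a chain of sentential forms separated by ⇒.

S ⇒ red U finds ⇒ red S finds ⇒ red red U finds finds ⇒ red red S finds finds ⇒ red red red U finds finds finds ⇒ red red red S finds finds finds ⇒ red red red red S finds finds finds ⇒ red red red red red S finds finds finds ⇒ red red red red red red finds finds finds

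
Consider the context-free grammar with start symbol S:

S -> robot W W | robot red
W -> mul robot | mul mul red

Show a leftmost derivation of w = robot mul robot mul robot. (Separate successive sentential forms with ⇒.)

S ⇒ robot W W ⇒ robot mul robot W ⇒ robot mul robot mul robot

S ⇒ robot W W   [S -> robot W W]
robot W W ⇒ robot mul robot W   [W -> mul robot]
robot mul robot W ⇒ robot mul robot mul robot   [W -> mul robot]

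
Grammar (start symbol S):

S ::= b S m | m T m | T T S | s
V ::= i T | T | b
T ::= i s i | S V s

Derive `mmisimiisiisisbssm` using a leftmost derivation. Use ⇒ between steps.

S ⇒ mTm ⇒ mSVsm ⇒ mmTmVsm ⇒ mmisimVsm ⇒ mmisimiTsm ⇒ mmisimiSVssm ⇒ mmisimiTTSVssm ⇒ mmisimiisiTSVssm ⇒ mmisimiisiisiSVssm ⇒ mmisimiisiisisVssm ⇒ mmisimiisiisisbssm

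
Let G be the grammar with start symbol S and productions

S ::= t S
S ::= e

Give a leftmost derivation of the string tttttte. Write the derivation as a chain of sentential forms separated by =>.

S => tS => ttS => tttS => ttttS => tttttS => ttttttS => tttttte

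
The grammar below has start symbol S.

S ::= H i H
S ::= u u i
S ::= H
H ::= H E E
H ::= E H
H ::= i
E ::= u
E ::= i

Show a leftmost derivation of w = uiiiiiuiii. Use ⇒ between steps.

S ⇒ HiH   [S ::= H i H]
HiH ⇒ EHiH   [H ::= E H]
EHiH ⇒ uHiH   [E ::= u]
uHiH ⇒ uHEEiH   [H ::= H E E]
uHEEiH ⇒ uHEEEEiH   [H ::= H E E]
uHEEEEiH ⇒ uHEEEEEEiH   [H ::= H E E]
uHEEEEEEiH ⇒ uiEEEEEEiH   [H ::= i]
uiEEEEEEiH ⇒ uiiEEEEEiH   [E ::= i]
uiiEEEEEiH ⇒ uiiiEEEEiH   [E ::= i]
uiiiEEEEiH ⇒ uiiiiEEEiH   [E ::= i]
uiiiiEEEiH ⇒ uiiiiiEEiH   [E ::= i]
uiiiiiEEiH ⇒ uiiiiiuEiH   [E ::= u]
uiiiiiuEiH ⇒ uiiiiiuiiH   [E ::= i]
uiiiiiuiiH ⇒ uiiiiiuiii   [H ::= i]

S ⇒ HiH ⇒ EHiH ⇒ uHiH ⇒ uHEEiH ⇒ uHEEEEiH ⇒ uHEEEEEEiH ⇒ uiEEEEEEiH ⇒ uiiEEEEEiH ⇒ uiiiEEEEiH ⇒ uiiiiEEEiH ⇒ uiiiiiEEiH ⇒ uiiiiiuEiH ⇒ uiiiiiuiiH ⇒ uiiiiiuiii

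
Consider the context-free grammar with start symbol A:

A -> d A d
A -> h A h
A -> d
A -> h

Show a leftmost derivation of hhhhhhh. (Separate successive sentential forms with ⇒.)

A⇒hAh⇒hhAhh⇒hhhAhhh⇒hhhhhhh

A ⇒ hAh   [A -> h A h]
hAh ⇒ hhAhh   [A -> h A h]
hhAhh ⇒ hhhAhhh   [A -> h A h]
hhhAhhh ⇒ hhhhhhh   [A -> h]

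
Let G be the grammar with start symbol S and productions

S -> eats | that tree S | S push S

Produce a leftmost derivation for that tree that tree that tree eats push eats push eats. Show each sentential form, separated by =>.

S => S push S => that tree S push S => that tree that tree S push S => that tree that tree that tree S push S => that tree that tree that tree S push S push S => that tree that tree that tree eats push S push S => that tree that tree that tree eats push eats push S => that tree that tree that tree eats push eats push eats

S => S push S   [S -> S push S]
S push S => that tree S push S   [S -> that tree S]
that tree S push S => that tree that tree S push S   [S -> that tree S]
that tree that tree S push S => that tree that tree that tree S push S   [S -> that tree S]
that tree that tree that tree S push S => that tree that tree that tree S push S push S   [S -> S push S]
that tree that tree that tree S push S push S => that tree that tree that tree eats push S push S   [S -> eats]
that tree that tree that tree eats push S push S => that tree that tree that tree eats push eats push S   [S -> eats]
that tree that tree that tree eats push eats push S => that tree that tree that tree eats push eats push eats   [S -> eats]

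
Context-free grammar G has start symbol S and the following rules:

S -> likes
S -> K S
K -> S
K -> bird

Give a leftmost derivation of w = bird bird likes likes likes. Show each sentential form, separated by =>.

S => K S => bird S => bird K S => bird bird S => bird bird K S => bird bird S S => bird bird likes S => bird bird likes K S => bird bird likes S S => bird bird likes likes S => bird bird likes likes likes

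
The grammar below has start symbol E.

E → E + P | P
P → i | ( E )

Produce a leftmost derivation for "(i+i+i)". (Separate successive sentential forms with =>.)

E => P => (E) => (E+P) => (E+P+P) => (P+P+P) => (i+P+P) => (i+i+P) => (i+i+i)

E => P   [E → P]
P => (E)   [P → ( E )]
(E) => (E+P)   [E → E + P]
(E+P) => (E+P+P)   [E → E + P]
(E+P+P) => (P+P+P)   [E → P]
(P+P+P) => (i+P+P)   [P → i]
(i+P+P) => (i+i+P)   [P → i]
(i+i+P) => (i+i+i)   [P → i]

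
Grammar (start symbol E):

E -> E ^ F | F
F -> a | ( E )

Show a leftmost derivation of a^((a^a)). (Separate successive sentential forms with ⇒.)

E ⇒ E^F ⇒ F^F ⇒ a^F ⇒ a^(E) ⇒ a^(F) ⇒ a^((E)) ⇒ a^((E^F)) ⇒ a^((F^F)) ⇒ a^((a^F)) ⇒ a^((a^a))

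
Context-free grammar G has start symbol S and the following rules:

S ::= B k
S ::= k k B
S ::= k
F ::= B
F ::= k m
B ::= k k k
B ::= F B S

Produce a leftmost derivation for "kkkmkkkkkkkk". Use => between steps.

S=>kkB=>kkFBS=>kkkmBS=>kkkmFBSS=>kkkmBBSS=>kkkmkkkBSS=>kkkmkkkkkkSS=>kkkmkkkkkkkS=>kkkmkkkkkkkk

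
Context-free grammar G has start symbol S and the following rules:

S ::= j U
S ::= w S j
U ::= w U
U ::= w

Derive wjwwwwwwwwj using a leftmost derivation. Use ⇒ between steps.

S ⇒ wSj ⇒ wjUj ⇒ wjwUj ⇒ wjwwUj ⇒ wjwwwUj ⇒ wjwwwwUj ⇒ wjwwwwwUj ⇒ wjwwwwwwUj ⇒ wjwwwwwwwUj ⇒ wjwwwwwwwwj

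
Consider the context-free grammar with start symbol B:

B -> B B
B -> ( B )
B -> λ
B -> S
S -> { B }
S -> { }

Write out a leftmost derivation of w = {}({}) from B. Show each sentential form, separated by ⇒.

B ⇒ BB   [B -> B B]
BB ⇒ SB   [B -> S]
SB ⇒ {}B   [S -> { }]
{}B ⇒ {}(B)   [B -> ( B )]
{}(B) ⇒ {}(S)   [B -> S]
{}(S) ⇒ {}({B})   [S -> { B }]
{}({B}) ⇒ {}({})   [B -> λ]

B ⇒ BB ⇒ SB ⇒ {}B ⇒ {}(B) ⇒ {}(S) ⇒ {}({B}) ⇒ {}({})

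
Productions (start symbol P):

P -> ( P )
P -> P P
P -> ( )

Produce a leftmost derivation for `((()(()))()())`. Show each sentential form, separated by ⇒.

P ⇒ (P) ⇒ (PP) ⇒ (PPP) ⇒ ((P)PP) ⇒ ((PP)PP) ⇒ ((()P)PP) ⇒ ((()(P))PP) ⇒ ((()(()))PP) ⇒ ((()(()))()P) ⇒ ((()(()))()())

P ⇒ (P)   [P -> ( P )]
(P) ⇒ (PP)   [P -> P P]
(PP) ⇒ (PPP)   [P -> P P]
(PPP) ⇒ ((P)PP)   [P -> ( P )]
((P)PP) ⇒ ((PP)PP)   [P -> P P]
((PP)PP) ⇒ ((()P)PP)   [P -> ( )]
((()P)PP) ⇒ ((()(P))PP)   [P -> ( P )]
((()(P))PP) ⇒ ((()(()))PP)   [P -> ( )]
((()(()))PP) ⇒ ((()(()))()P)   [P -> ( )]
((()(()))()P) ⇒ ((()(()))()())   [P -> ( )]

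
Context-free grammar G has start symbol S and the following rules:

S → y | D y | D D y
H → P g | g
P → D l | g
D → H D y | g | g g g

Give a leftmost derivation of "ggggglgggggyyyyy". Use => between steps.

S => Dy   [S → D y]
Dy => HDyy   [D → H D y]
HDyy => PgDyy   [H → P g]
PgDyy => ggDyy   [P → g]
ggDyy => ggHDyyy   [D → H D y]
ggHDyyy => ggPgDyyy   [H → P g]
ggPgDyyy => ggDlgDyyy   [P → D l]
ggDlgDyyy => ggggglgDyyy   [D → g g g]
ggggglgDyyy => ggggglgHDyyyy   [D → H D y]
ggggglgHDyyyy => ggggglggDyyyy   [H → g]
ggggglggDyyyy => ggggglggHDyyyyy   [D → H D y]
ggggglggHDyyyyy => ggggglggPgDyyyyy   [H → P g]
ggggglggPgDyyyyy => ggggglggggDyyyyy   [P → g]
ggggglggggDyyyyy => ggggglgggggyyyyy   [D → g]

S => Dy => HDyy => PgDyy => ggDyy => ggHDyyy => ggPgDyyy => ggDlgDyyy => ggggglgDyyy => ggggglgHDyyyy => ggggglggDyyyy => ggggglggHDyyyyy => ggggglggPgDyyyyy => ggggglggggDyyyyy => ggggglgggggyyyyy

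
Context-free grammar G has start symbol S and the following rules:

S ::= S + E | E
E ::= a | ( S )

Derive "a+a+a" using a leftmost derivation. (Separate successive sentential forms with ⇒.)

S ⇒ S+E   [S ::= S + E]
S+E ⇒ S+E+E   [S ::= S + E]
S+E+E ⇒ E+E+E   [S ::= E]
E+E+E ⇒ a+E+E   [E ::= a]
a+E+E ⇒ a+a+E   [E ::= a]
a+a+E ⇒ a+a+a   [E ::= a]

S⇒S+E⇒S+E+E⇒E+E+E⇒a+E+E⇒a+a+E⇒a+a+a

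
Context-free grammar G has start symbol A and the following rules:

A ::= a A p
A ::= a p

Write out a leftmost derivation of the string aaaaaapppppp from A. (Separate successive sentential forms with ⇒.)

A ⇒ aAp ⇒ aaApp ⇒ aaaAppp ⇒ aaaaApppp ⇒ aaaaaAppppp ⇒ aaaaaapppppp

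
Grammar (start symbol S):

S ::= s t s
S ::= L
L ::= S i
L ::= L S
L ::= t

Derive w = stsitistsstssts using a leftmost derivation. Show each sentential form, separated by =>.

S=>L=>LS=>LSS=>SiSS=>stsiSS=>stsiLS=>stsiLSS=>stsiLSSS=>stsiSiSSS=>stsiLiSSS=>stsitiSSS=>stsitistsSS=>stsitistsstsS=>stsitistsstssts

S => L   [S ::= L]
L => LS   [L ::= L S]
LS => LSS   [L ::= L S]
LSS => SiSS   [L ::= S i]
SiSS => stsiSS   [S ::= s t s]
stsiSS => stsiLS   [S ::= L]
stsiLS => stsiLSS   [L ::= L S]
stsiLSS => stsiLSSS   [L ::= L S]
stsiLSSS => stsiSiSSS   [L ::= S i]
stsiSiSSS => stsiLiSSS   [S ::= L]
stsiLiSSS => stsitiSSS   [L ::= t]
stsitiSSS => stsitistsSS   [S ::= s t s]
stsitistsSS => stsitistsstsS   [S ::= s t s]
stsitistsstsS => stsitistsstssts   [S ::= s t s]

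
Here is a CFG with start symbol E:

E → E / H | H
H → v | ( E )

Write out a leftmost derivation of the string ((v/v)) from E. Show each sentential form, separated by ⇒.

E ⇒ H   [E → H]
H ⇒ (E)   [H → ( E )]
(E) ⇒ (H)   [E → H]
(H) ⇒ ((E))   [H → ( E )]
((E)) ⇒ ((E/H))   [E → E / H]
((E/H)) ⇒ ((H/H))   [E → H]
((H/H)) ⇒ ((v/H))   [H → v]
((v/H)) ⇒ ((v/v))   [H → v]

E⇒H⇒(E)⇒(H)⇒((E))⇒((E/H))⇒((H/H))⇒((v/H))⇒((v/v))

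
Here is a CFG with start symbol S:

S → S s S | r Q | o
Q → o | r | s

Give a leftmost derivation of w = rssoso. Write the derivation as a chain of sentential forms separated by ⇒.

S ⇒ SsS   [S → S s S]
SsS ⇒ SsSsS   [S → S s S]
SsSsS ⇒ rQsSsS   [S → r Q]
rQsSsS ⇒ rssSsS   [Q → s]
rssSsS ⇒ rssosS   [S → o]
rssosS ⇒ rssoso   [S → o]

S ⇒ SsS ⇒ SsSsS ⇒ rQsSsS ⇒ rssSsS ⇒ rssosS ⇒ rssoso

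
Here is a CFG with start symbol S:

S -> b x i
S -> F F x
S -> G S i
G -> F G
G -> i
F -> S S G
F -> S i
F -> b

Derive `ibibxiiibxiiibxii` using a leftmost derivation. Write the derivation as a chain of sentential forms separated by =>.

S => GSi   [S -> G S i]
GSi => FGSi   [G -> F G]
FGSi => SSGGSi   [F -> S S G]
SSGGSi => GSiSGGSi   [S -> G S i]
GSiSGGSi => iSiSGGSi   [G -> i]
iSiSGGSi => iGSiiSGGSi   [S -> G S i]
iGSiiSGGSi => iFGSiiSGGSi   [G -> F G]
iFGSiiSGGSi => ibGSiiSGGSi   [F -> b]
ibGSiiSGGSi => ibiSiiSGGSi   [G -> i]
ibiSiiSGGSi => ibibxiiiSGGSi   [S -> b x i]
ibibxiiiSGGSi => ibibxiiibxiGGSi   [S -> b x i]
ibibxiiibxiGGSi => ibibxiiibxiiGSi   [G -> i]
ibibxiiibxiiGSi => ibibxiiibxiiiSi   [G -> i]
ibibxiiibxiiiSi => ibibxiiibxiiibxii   [S -> b x i]

S => GSi => FGSi => SSGGSi => GSiSGGSi => iSiSGGSi => iGSiiSGGSi => iFGSiiSGGSi => ibGSiiSGGSi => ibiSiiSGGSi => ibibxiiiSGGSi => ibibxiiibxiGGSi => ibibxiiibxiiGSi => ibibxiiibxiiiSi => ibibxiiibxiiibxii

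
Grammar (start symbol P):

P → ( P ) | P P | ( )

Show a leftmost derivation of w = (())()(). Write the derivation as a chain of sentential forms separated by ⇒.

P⇒PP⇒PPP⇒(P)PP⇒(())PP⇒(())()P⇒(())()()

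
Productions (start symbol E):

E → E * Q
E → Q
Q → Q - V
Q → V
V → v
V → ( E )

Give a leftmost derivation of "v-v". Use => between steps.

E => Q => Q-V => V-V => v-V => v-v

E => Q   [E → Q]
Q => Q-V   [Q → Q - V]
Q-V => V-V   [Q → V]
V-V => v-V   [V → v]
v-V => v-v   [V → v]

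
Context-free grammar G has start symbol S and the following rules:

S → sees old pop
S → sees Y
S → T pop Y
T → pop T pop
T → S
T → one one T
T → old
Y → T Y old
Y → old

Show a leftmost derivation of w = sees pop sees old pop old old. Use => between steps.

S => sees Y => sees T Y old => sees pop T pop Y old => sees pop S pop Y old => sees pop sees Y pop Y old => sees pop sees old pop Y old => sees pop sees old pop old old

S => sees Y   [S → sees Y]
sees Y => sees T Y old   [Y → T Y old]
sees T Y old => sees pop T pop Y old   [T → pop T pop]
sees pop T pop Y old => sees pop S pop Y old   [T → S]
sees pop S pop Y old => sees pop sees Y pop Y old   [S → sees Y]
sees pop sees Y pop Y old => sees pop sees old pop Y old   [Y → old]
sees pop sees old pop Y old => sees pop sees old pop old old   [Y → old]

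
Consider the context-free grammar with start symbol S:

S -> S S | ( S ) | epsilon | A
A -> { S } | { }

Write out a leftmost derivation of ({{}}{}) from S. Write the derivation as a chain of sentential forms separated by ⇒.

S ⇒ (S) ⇒ (SS) ⇒ (AS) ⇒ ({S}S) ⇒ ({A}S) ⇒ ({{}}S) ⇒ ({{}}A) ⇒ ({{}}{S}) ⇒ ({{}}{})

S ⇒ (S)   [S -> ( S )]
(S) ⇒ (SS)   [S -> S S]
(SS) ⇒ (AS)   [S -> A]
(AS) ⇒ ({S}S)   [A -> { S }]
({S}S) ⇒ ({A}S)   [S -> A]
({A}S) ⇒ ({{}}S)   [A -> { }]
({{}}S) ⇒ ({{}}A)   [S -> A]
({{}}A) ⇒ ({{}}{S})   [A -> { S }]
({{}}{S}) ⇒ ({{}}{})   [S -> epsilon]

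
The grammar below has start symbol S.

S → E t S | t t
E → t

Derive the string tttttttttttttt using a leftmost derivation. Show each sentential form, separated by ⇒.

S ⇒ EtS ⇒ ttS ⇒ ttEtS ⇒ ttttS ⇒ ttttEtS ⇒ ttttttS ⇒ ttttttEtS ⇒ ttttttttS ⇒ ttttttttEtS ⇒ ttttttttttS ⇒ ttttttttttEtS ⇒ ttttttttttttS ⇒ tttttttttttttt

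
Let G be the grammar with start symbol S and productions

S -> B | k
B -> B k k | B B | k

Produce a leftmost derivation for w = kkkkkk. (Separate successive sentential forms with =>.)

S => B   [S -> B]
B => BB   [B -> B B]
BB => kB   [B -> k]
kB => kBB   [B -> B B]
kBB => kBBB   [B -> B B]
kBBB => kBBBB   [B -> B B]
kBBBB => kBBBBB   [B -> B B]
kBBBBB => kkBBBB   [B -> k]
kkBBBB => kkkBBB   [B -> k]
kkkBBB => kkkkBB   [B -> k]
kkkkBB => kkkkkB   [B -> k]
kkkkkB => kkkkkk   [B -> k]

S => B => BB => kB => kBB => kBBB => kBBBB => kBBBBB => kkBBBB => kkkBBB => kkkkBB => kkkkkB => kkkkkk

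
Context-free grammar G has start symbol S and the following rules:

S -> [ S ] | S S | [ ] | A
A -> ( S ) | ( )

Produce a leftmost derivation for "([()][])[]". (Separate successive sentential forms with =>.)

S => SS => AS => (S)S => (SS)S => ([S]S)S => ([A]S)S => ([()]S)S => ([()][])S => ([()][])[]

S => SS   [S -> S S]
SS => AS   [S -> A]
AS => (S)S   [A -> ( S )]
(S)S => (SS)S   [S -> S S]
(SS)S => ([S]S)S   [S -> [ S ]]
([S]S)S => ([A]S)S   [S -> A]
([A]S)S => ([()]S)S   [A -> ( )]
([()]S)S => ([()][])S   [S -> [ ]]
([()][])S => ([()][])[]   [S -> [ ]]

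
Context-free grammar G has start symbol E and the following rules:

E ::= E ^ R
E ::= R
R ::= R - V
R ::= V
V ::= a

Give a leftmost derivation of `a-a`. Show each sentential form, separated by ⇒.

E ⇒ R   [E ::= R]
R ⇒ R-V   [R ::= R - V]
R-V ⇒ V-V   [R ::= V]
V-V ⇒ a-V   [V ::= a]
a-V ⇒ a-a   [V ::= a]

E ⇒ R ⇒ R-V ⇒ V-V ⇒ a-V ⇒ a-a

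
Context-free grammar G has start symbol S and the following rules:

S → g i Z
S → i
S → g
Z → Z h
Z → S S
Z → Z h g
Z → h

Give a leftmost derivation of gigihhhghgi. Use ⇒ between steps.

S ⇒ giZ   [S → g i Z]
giZ ⇒ giSS   [Z → S S]
giSS ⇒ gigiZS   [S → g i Z]
gigiZS ⇒ gigiZhgS   [Z → Z h g]
gigiZhgS ⇒ gigiZhghgS   [Z → Z h g]
gigiZhghgS ⇒ gigiZhhghgS   [Z → Z h]
gigiZhhghgS ⇒ gigihhhghgS   [Z → h]
gigihhhghgS ⇒ gigihhhghgi   [S → i]

S⇒giZ⇒giSS⇒gigiZS⇒gigiZhgS⇒gigiZhghgS⇒gigiZhhghgS⇒gigihhhghgS⇒gigihhhghgi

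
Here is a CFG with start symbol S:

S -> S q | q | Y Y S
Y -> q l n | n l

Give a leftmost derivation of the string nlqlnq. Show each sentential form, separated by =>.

S=>YYS=>nlYS=>nlqlnS=>nlqlnq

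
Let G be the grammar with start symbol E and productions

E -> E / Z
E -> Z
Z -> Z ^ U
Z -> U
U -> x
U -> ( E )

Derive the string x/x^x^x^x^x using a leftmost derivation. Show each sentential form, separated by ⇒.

E ⇒ E/Z   [E -> E / Z]
E/Z ⇒ Z/Z   [E -> Z]
Z/Z ⇒ U/Z   [Z -> U]
U/Z ⇒ x/Z   [U -> x]
x/Z ⇒ x/Z^U   [Z -> Z ^ U]
x/Z^U ⇒ x/Z^U^U   [Z -> Z ^ U]
x/Z^U^U ⇒ x/Z^U^U^U   [Z -> Z ^ U]
x/Z^U^U^U ⇒ x/Z^U^U^U^U   [Z -> Z ^ U]
x/Z^U^U^U^U ⇒ x/U^U^U^U^U   [Z -> U]
x/U^U^U^U^U ⇒ x/x^U^U^U^U   [U -> x]
x/x^U^U^U^U ⇒ x/x^x^U^U^U   [U -> x]
x/x^x^U^U^U ⇒ x/x^x^x^U^U   [U -> x]
x/x^x^x^U^U ⇒ x/x^x^x^x^U   [U -> x]
x/x^x^x^x^U ⇒ x/x^x^x^x^x   [U -> x]

E⇒E/Z⇒Z/Z⇒U/Z⇒x/Z⇒x/Z^U⇒x/Z^U^U⇒x/Z^U^U^U⇒x/Z^U^U^U^U⇒x/U^U^U^U^U⇒x/x^U^U^U^U⇒x/x^x^U^U^U⇒x/x^x^x^U^U⇒x/x^x^x^x^U⇒x/x^x^x^x^x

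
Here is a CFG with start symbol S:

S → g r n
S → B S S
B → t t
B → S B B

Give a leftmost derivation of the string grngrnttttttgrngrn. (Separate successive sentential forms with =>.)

S => BSS => SBBSS => grnBBSS => grnSBBBSS => grngrnBBBSS => grngrnttBBSS => grngrnttttBSS => grngrnttttttSS => grngrnttttttgrnS => grngrnttttttgrngrn

S => BSS   [S → B S S]
BSS => SBBSS   [B → S B B]
SBBSS => grnBBSS   [S → g r n]
grnBBSS => grnSBBBSS   [B → S B B]
grnSBBBSS => grngrnBBBSS   [S → g r n]
grngrnBBBSS => grngrnttBBSS   [B → t t]
grngrnttBBSS => grngrnttttBSS   [B → t t]
grngrnttttBSS => grngrnttttttSS   [B → t t]
grngrnttttttSS => grngrnttttttgrnS   [S → g r n]
grngrnttttttgrnS => grngrnttttttgrngrn   [S → g r n]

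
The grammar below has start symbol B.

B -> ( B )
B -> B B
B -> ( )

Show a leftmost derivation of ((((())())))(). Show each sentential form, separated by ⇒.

B ⇒ BB ⇒ (B)B ⇒ ((B))B ⇒ (((B)))B ⇒ (((BB)))B ⇒ ((((B)B)))B ⇒ ((((())B)))B ⇒ ((((())())))B ⇒ ((((())())))()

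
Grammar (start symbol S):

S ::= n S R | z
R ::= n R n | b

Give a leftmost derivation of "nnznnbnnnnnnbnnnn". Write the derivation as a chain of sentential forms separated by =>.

S => nSR => nnSRR => nnzRR => nnznRnR => nnznnRnnR => nnznnbnnR => nnznnbnnnRn => nnznnbnnnnRnn => nnznnbnnnnnRnnn => nnznnbnnnnnnRnnnn => nnznnbnnnnnnbnnnn

S => nSR   [S ::= n S R]
nSR => nnSRR   [S ::= n S R]
nnSRR => nnzRR   [S ::= z]
nnzRR => nnznRnR   [R ::= n R n]
nnznRnR => nnznnRnnR   [R ::= n R n]
nnznnRnnR => nnznnbnnR   [R ::= b]
nnznnbnnR => nnznnbnnnRn   [R ::= n R n]
nnznnbnnnRn => nnznnbnnnnRnn   [R ::= n R n]
nnznnbnnnnRnn => nnznnbnnnnnRnnn   [R ::= n R n]
nnznnbnnnnnRnnn => nnznnbnnnnnnRnnnn   [R ::= n R n]
nnznnbnnnnnnRnnnn => nnznnbnnnnnnbnnnn   [R ::= b]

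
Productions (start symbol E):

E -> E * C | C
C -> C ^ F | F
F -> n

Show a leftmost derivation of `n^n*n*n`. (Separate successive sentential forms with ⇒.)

E⇒E*C⇒E*C*C⇒C*C*C⇒C^F*C*C⇒F^F*C*C⇒n^F*C*C⇒n^n*C*C⇒n^n*F*C⇒n^n*n*C⇒n^n*n*F⇒n^n*n*n

E ⇒ E*C   [E -> E * C]
E*C ⇒ E*C*C   [E -> E * C]
E*C*C ⇒ C*C*C   [E -> C]
C*C*C ⇒ C^F*C*C   [C -> C ^ F]
C^F*C*C ⇒ F^F*C*C   [C -> F]
F^F*C*C ⇒ n^F*C*C   [F -> n]
n^F*C*C ⇒ n^n*C*C   [F -> n]
n^n*C*C ⇒ n^n*F*C   [C -> F]
n^n*F*C ⇒ n^n*n*C   [F -> n]
n^n*n*C ⇒ n^n*n*F   [C -> F]
n^n*n*F ⇒ n^n*n*n   [F -> n]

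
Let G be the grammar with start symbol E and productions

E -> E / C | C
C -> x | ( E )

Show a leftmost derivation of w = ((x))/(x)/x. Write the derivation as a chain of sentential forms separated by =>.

E => E/C => E/C/C => C/C/C => (E)/C/C => (C)/C/C => ((E))/C/C => ((C))/C/C => ((x))/C/C => ((x))/(E)/C => ((x))/(C)/C => ((x))/(x)/C => ((x))/(x)/x

E => E/C   [E -> E / C]
E/C => E/C/C   [E -> E / C]
E/C/C => C/C/C   [E -> C]
C/C/C => (E)/C/C   [C -> ( E )]
(E)/C/C => (C)/C/C   [E -> C]
(C)/C/C => ((E))/C/C   [C -> ( E )]
((E))/C/C => ((C))/C/C   [E -> C]
((C))/C/C => ((x))/C/C   [C -> x]
((x))/C/C => ((x))/(E)/C   [C -> ( E )]
((x))/(E)/C => ((x))/(C)/C   [E -> C]
((x))/(C)/C => ((x))/(x)/C   [C -> x]
((x))/(x)/C => ((x))/(x)/x   [C -> x]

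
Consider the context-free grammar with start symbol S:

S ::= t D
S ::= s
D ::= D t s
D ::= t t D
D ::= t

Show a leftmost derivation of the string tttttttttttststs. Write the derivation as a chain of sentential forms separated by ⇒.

S⇒tD⇒tttD⇒tttDts⇒tttttDts⇒tttttttDts⇒tttttttDtsts⇒tttttttttDtsts⇒tttttttttDtststs⇒tttttttttttststs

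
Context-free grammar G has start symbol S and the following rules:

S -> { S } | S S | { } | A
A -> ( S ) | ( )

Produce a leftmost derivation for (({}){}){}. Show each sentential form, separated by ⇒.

S⇒SS⇒AS⇒(S)S⇒(SS)S⇒(AS)S⇒((S)S)S⇒(({})S)S⇒(({}){})S⇒(({}){}){}

S ⇒ SS   [S -> S S]
SS ⇒ AS   [S -> A]
AS ⇒ (S)S   [A -> ( S )]
(S)S ⇒ (SS)S   [S -> S S]
(SS)S ⇒ (AS)S   [S -> A]
(AS)S ⇒ ((S)S)S   [A -> ( S )]
((S)S)S ⇒ (({})S)S   [S -> { }]
(({})S)S ⇒ (({}){})S   [S -> { }]
(({}){})S ⇒ (({}){}){}   [S -> { }]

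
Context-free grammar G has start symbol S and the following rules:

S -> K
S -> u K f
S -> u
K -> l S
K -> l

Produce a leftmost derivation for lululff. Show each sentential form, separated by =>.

S => K => lS => luKf => lulSf => luluKff => lululff

S => K   [S -> K]
K => lS   [K -> l S]
lS => luKf   [S -> u K f]
luKf => lulSf   [K -> l S]
lulSf => luluKff   [S -> u K f]
luluKff => lululff   [K -> l]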